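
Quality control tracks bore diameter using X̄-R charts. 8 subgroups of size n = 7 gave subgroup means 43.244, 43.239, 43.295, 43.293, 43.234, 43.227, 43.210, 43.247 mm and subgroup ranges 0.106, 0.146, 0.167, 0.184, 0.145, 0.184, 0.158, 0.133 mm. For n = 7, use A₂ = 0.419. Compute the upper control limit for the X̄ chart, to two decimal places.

43.31

X̄̄ = (43.244 + 43.239 + 43.295 + 43.293 + 43.234 + 43.227 + 43.210 + 43.247) / 8 = 345.9890 / 8 = 43.2486
R̄ = (0.106 + 0.146 + 0.167 + 0.184 + 0.145 + 0.184 + 0.158 + 0.133) / 8 = 1.2230 / 8 = 0.1529
UCL = X̄̄ + A₂·R̄ = 43.2486 + 0.419 × 0.1529 = 43.3127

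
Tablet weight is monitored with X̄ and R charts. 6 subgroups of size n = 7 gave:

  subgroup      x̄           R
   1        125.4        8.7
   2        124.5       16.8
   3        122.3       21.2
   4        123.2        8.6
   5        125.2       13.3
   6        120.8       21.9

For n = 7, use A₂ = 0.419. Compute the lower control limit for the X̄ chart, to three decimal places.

X̄̄ = (125.4 + 124.5 + 122.3 + 123.2 + 125.2 + 120.8) / 6 = 741.4000 / 6 = 123.5667
R̄ = (8.7 + 16.8 + 21.2 + 8.6 + 13.3 + 21.9) / 6 = 90.5000 / 6 = 15.0833
LCL = X̄̄ − A₂·R̄ = 123.5667 − 0.419 × 15.0833 = 117.2467

117.247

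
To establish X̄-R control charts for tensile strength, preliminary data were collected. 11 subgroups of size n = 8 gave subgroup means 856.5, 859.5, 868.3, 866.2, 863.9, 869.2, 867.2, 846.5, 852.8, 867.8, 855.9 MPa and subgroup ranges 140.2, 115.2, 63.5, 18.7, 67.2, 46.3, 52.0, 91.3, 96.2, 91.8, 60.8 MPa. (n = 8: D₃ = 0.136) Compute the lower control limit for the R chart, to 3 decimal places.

R̄ = (140.2 + 115.2 + 63.5 + 18.7 + 67.2 + 46.3 + 52.0 + 91.3 + 96.2 + 91.8 + 60.8) / 11 = 843.2000 / 11 = 76.6545
LCL_R = D₃·R̄ = 0.136 × 76.6545 = 10.4250

10.425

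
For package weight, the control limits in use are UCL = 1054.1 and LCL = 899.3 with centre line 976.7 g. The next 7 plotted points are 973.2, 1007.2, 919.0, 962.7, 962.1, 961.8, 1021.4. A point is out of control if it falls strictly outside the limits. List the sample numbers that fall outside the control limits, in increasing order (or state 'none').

none

All 7 points lie within [899.3, 1054.1].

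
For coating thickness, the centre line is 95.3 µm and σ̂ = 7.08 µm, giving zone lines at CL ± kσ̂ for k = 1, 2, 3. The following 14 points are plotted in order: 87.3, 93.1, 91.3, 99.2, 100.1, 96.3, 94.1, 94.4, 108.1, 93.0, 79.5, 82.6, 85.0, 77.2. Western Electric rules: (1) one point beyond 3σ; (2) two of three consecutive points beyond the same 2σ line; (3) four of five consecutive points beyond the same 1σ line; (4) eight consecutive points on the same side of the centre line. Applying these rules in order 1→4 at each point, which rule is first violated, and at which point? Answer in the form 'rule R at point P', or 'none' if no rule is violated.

Zone of each point (C = within 1σ̂, B = 1σ̂–2σ̂, A = 2σ̂–3σ̂, * = beyond 3σ̂; sign = side of CL): 1:-B, 2:-C, 3:-C, 4:+C, 5:+C, 6:+C, 7:-C, 8:-C, 9:+B, 10:-C, 11:-A, 12:-B, 13:-B, 14:-A
Rule 3 (four of five consecutive points beyond the same 1σ limit) is satisfied at point 14.

rule 3 at point 14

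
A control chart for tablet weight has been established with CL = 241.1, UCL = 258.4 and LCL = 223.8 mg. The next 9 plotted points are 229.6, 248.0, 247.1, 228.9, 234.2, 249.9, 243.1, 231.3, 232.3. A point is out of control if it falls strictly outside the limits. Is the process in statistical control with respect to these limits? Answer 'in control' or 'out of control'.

in control

All 9 points lie within [223.8, 258.4].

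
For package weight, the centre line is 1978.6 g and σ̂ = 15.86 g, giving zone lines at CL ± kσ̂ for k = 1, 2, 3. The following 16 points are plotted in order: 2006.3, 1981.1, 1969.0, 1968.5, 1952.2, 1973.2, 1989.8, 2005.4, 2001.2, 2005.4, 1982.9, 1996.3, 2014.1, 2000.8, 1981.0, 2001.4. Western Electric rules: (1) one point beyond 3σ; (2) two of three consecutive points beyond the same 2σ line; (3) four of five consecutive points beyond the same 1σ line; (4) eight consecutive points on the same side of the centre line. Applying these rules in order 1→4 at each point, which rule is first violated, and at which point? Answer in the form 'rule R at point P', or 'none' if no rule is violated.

rule 3 at point 12

Zone of each point (C = within 1σ̂, B = 1σ̂–2σ̂, A = 2σ̂–3σ̂, * = beyond 3σ̂; sign = side of CL): 1:+B, 2:+C, 3:-C, 4:-C, 5:-B, 6:-C, 7:+C, 8:+B, 9:+B, 10:+B, 11:+C, 12:+B, 13:+A, 14:+B, 15:+C, 16:+B
Rule 3 (four of five consecutive points beyond the same 1σ limit) is satisfied at point 12.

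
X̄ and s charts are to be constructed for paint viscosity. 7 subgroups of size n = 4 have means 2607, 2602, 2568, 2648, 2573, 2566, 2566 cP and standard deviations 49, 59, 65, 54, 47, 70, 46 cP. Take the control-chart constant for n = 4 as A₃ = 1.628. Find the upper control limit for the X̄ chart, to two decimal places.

2680.70

X̄̄ = (2607 + 2602 + 2568 + 2648 + 2573 + 2566 + 2566) / 7 = 2590.0000
s̄ = (49 + 59 + 65 + 54 + 47 + 70 + 46) / 7 = 55.7143
UCL = X̄̄ + A₃·s̄ = 2590.0000 + 1.628 × 55.7143 = 2680.7029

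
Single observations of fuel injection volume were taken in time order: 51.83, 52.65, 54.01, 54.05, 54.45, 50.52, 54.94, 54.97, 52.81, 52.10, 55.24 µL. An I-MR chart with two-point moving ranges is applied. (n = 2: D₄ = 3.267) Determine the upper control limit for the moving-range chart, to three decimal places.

Moving ranges: 0.82, 1.36, 0.04, 0.40, 3.93, 4.42, 0.03, 2.16, 0.71, 3.14; M̄R̄ = 17.0100 / 10 = 1.7010
UCL_MR = D₄·M̄R̄ = 3.267 × 1.7010 = 5.5572

5.557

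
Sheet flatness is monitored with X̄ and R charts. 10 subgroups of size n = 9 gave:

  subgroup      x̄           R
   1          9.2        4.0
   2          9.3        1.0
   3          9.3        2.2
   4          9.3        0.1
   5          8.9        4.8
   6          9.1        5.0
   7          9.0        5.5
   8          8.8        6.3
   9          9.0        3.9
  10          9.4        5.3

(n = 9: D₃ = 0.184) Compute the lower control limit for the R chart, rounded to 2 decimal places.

R̄ = (4.0 + 1.0 + 2.2 + 0.1 + 4.8 + 5.0 + 5.5 + 6.3 + 3.9 + 5.3) / 10 = 38.1000 / 10 = 3.8100
LCL_R = D₃·R̄ = 0.184 × 3.8100 = 0.7010

0.70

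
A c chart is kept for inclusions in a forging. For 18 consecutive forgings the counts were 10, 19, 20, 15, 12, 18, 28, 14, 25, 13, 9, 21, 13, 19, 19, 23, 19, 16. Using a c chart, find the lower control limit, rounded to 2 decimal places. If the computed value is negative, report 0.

4.88

c̄ = (10 + 19 + 20 + 15 + 12 + 18 + 28 + 14 + 25 + 13 + 9 + 21 + 13 + 19 + 19 + 23 + 19 + 16) / 18 = 313 / 18 = 17.3889
LCL = c̄ − 3√c̄ = 17.3889 − 3 × 4.1700 = 4.8789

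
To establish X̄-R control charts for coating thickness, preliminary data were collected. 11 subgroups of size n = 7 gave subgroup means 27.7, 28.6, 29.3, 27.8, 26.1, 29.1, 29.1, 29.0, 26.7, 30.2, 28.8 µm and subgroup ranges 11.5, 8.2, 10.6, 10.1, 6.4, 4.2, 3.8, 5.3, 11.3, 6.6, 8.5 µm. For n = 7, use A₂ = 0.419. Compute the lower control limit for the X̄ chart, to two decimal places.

25.11

X̄̄ = (27.7 + 28.6 + 29.3 + 27.8 + 26.1 + 29.1 + 29.1 + 29.0 + 26.7 + 30.2 + 28.8) / 11 = 312.4000 / 11 = 28.4000
R̄ = (11.5 + 8.2 + 10.6 + 10.1 + 6.4 + 4.2 + 3.8 + 5.3 + 11.3 + 6.6 + 8.5) / 11 = 86.5000 / 11 = 7.8636
LCL = X̄̄ − A₂·R̄ = 28.4000 − 0.419 × 7.8636 = 25.1051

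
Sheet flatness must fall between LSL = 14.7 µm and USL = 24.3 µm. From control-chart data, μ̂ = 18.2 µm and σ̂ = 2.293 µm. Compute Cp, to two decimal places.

0.70

Cp = (USL − LSL) / (6σ̂) = (24.3 − 14.7) / (6 × 2.293) = 9.6000 / 13.7580 = 0.6978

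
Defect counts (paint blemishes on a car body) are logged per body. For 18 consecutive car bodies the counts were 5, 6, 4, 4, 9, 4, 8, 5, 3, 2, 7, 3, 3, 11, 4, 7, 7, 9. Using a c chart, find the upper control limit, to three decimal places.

c̄ = (5 + 6 + 4 + 4 + 9 + 4 + 8 + 5 + 3 + 2 + 7 + 3 + 3 + 11 + 4 + 7 + 7 + 9) / 18 = 101 / 18 = 5.6111
UCL = c̄ + 3√c̄ = 5.6111 + 3 × √5.6111 = 5.6111 + 3 × 2.3688 = 12.7174

12.717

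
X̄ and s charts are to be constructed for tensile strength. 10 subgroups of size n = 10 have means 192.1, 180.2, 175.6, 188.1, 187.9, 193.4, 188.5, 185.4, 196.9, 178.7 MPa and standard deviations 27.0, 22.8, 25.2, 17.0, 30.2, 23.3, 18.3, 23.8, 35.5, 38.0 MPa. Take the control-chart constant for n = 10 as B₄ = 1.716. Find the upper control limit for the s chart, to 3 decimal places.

s̄ = (27.0 + 22.8 + 25.2 + 17.0 + 30.2 + 23.3 + 18.3 + 23.8 + 35.5 + 38.0) / 10 = 26.1100
UCL_s = B₄·s̄ = 1.716 × 26.1100 = 44.8048

44.805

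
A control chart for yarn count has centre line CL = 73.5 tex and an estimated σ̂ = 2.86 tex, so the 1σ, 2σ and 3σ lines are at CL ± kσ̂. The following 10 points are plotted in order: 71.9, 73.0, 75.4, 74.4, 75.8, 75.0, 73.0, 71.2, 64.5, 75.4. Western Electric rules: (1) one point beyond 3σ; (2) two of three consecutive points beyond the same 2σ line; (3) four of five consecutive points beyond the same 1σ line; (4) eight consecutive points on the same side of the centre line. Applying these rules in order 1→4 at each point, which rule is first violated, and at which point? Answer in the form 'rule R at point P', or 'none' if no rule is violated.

Zone of each point (C = within 1σ̂, B = 1σ̂–2σ̂, A = 2σ̂–3σ̂, * = beyond 3σ̂; sign = side of CL): 1:-C, 2:-C, 3:+C, 4:+C, 5:+C, 6:+C, 7:-C, 8:-C, 9:-*, 10:+C
Rule 1 (one point beyond the 3σ limits) is satisfied at point 9.

rule 1 at point 9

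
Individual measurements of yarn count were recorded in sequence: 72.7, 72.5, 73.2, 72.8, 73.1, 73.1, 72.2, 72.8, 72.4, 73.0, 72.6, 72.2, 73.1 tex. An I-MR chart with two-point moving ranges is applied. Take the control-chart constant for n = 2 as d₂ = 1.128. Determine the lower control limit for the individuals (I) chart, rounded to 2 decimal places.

71.46

X̄ = (72.7 + 72.5 + 73.2 + 72.8 + 73.1 + 73.1 + 72.2 + 72.8 + 72.4 + 73.0 + 72.6 + 72.2 + 73.1) / 13 = 72.7462
Moving ranges: 0.2, 0.7, 0.4, 0.3, 0.0, 0.9, 0.6, 0.4, 0.6, 0.4, 0.4, 0.9; M̄R̄ = 5.8000 / 12 = 0.4833
LCL = X̄ − 3·M̄R̄/d₂ = 72.7462 − 3 × 0.4833 / 1.128 = 71.4607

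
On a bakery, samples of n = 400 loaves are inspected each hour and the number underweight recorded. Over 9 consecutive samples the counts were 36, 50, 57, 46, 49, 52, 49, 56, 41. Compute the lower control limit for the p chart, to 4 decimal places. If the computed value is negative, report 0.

0.0722

p̄ = Σdᵢ / (k·n) = 436 / (9 × 400) = 0.12111
LCL = p̄ − 3·√(p̄(1−p̄)/n) = 0.12111 − 3 × 0.01631 = 0.07217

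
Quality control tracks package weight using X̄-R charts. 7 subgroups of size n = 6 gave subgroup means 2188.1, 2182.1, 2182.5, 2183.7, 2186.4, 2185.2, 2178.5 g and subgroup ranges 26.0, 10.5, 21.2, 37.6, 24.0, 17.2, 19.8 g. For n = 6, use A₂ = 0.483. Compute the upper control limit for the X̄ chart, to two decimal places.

2194.57

X̄̄ = (2188.1 + 2182.1 + 2182.5 + 2183.7 + 2186.4 + 2185.2 + 2178.5) / 7 = 15286.5000 / 7 = 2183.7857
R̄ = (26.0 + 10.5 + 21.2 + 37.6 + 24.0 + 17.2 + 19.8) / 7 = 156.3000 / 7 = 22.3286
UCL = X̄̄ + A₂·R̄ = 2183.7857 + 0.483 × 22.3286 = 2194.5704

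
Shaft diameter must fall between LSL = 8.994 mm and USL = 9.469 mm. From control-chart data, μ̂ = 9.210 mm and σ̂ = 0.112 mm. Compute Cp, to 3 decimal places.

Cp = (USL − LSL) / (6σ̂) = (9.469 − 8.994) / (6 × 0.112) = 0.4750 / 0.6720 = 0.7068

0.707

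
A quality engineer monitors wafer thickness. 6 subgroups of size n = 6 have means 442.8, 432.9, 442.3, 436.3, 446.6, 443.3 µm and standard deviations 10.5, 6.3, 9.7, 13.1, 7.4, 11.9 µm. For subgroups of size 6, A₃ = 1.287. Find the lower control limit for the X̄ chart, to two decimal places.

428.07

X̄̄ = (442.8 + 432.9 + 442.3 + 436.3 + 446.6 + 443.3) / 6 = 440.7000
s̄ = (10.5 + 6.3 + 9.7 + 13.1 + 7.4 + 11.9) / 6 = 9.8167
LCL = X̄̄ − A₃·s̄ = 440.7000 − 1.287 × 9.8167 = 428.0659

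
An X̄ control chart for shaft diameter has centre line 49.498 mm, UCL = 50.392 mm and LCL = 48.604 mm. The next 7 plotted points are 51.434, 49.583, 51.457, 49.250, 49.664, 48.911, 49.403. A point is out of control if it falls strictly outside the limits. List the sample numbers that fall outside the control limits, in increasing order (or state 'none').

1, 3

Compare each point to [48.604, 50.392]: sample 1 = 51.434 > UCL; sample 3 = 51.457 > UCL.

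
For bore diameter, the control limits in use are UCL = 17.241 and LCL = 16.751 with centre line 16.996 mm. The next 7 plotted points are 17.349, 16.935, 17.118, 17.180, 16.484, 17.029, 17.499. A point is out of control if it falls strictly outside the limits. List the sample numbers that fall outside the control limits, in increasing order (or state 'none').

Compare each point to [16.751, 17.241]: sample 1 = 17.349 > UCL; sample 5 = 16.484 < LCL; sample 7 = 17.499 > UCL.

1, 5, 7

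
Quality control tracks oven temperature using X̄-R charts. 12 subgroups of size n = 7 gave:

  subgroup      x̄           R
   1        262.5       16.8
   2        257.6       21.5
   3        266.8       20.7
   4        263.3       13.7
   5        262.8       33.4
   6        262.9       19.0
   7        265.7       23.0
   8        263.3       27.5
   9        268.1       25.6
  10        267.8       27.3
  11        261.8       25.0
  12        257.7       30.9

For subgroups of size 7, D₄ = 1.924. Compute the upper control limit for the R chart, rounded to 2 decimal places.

R̄ = (16.8 + 21.5 + 20.7 + 13.7 + 33.4 + 19.0 + 23.0 + 27.5 + 25.6 + 27.3 + 25.0 + 30.9) / 12 = 284.4000 / 12 = 23.7000
UCL_R = D₄·R̄ = 1.924 × 23.7000 = 45.5988

45.60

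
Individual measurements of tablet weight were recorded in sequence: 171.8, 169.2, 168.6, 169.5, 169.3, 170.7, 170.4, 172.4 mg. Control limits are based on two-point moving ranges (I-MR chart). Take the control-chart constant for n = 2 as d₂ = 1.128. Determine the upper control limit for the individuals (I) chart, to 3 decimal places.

173.277

X̄ = (171.8 + 169.2 + 168.6 + 169.5 + 169.3 + 170.7 + 170.4 + 172.4) / 8 = 170.2375
Moving ranges: 2.6, 0.6, 0.9, 0.2, 1.4, 0.3, 2.0; M̄R̄ = 8.0000 / 7 = 1.1429
UCL = X̄ + 3·M̄R̄/d₂ = 170.2375 + 3 × 1.1429 / 1.128 = 173.2770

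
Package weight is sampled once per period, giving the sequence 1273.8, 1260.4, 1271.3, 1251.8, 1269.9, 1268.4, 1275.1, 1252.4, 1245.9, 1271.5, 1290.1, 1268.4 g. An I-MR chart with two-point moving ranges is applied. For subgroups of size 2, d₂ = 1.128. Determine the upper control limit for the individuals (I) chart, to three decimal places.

1306.525

X̄ = (1273.8 + 1260.4 + 1271.3 + 1251.8 + 1269.9 + 1268.4 + 1275.1 + 1252.4 + 1245.9 + 1271.5 + 1290.1 + 1268.4) / 12 = 1266.5833
Moving ranges: 13.4, 10.9, 19.5, 18.1, 1.5, 6.7, 22.7, 6.5, 25.6, 18.6, 21.7; M̄R̄ = 165.2000 / 11 = 15.0182
UCL = X̄ + 3·M̄R̄/d₂ = 1266.5833 + 3 × 15.0182 / 1.128 = 1306.5253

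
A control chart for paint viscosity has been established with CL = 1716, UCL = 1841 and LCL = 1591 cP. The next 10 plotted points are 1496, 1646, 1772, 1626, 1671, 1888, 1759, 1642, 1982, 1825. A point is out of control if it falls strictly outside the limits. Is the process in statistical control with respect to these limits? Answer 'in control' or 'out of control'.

Compare each point to [1591, 1841]: sample 1 = 1496 < LCL; sample 6 = 1888 > UCL; sample 9 = 1982 > UCL.

out of control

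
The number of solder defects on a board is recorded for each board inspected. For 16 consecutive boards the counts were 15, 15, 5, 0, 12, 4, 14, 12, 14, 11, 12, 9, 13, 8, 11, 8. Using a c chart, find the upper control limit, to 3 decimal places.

19.763

c̄ = (15 + 15 + 5 + 0 + 12 + 4 + 14 + 12 + 14 + 11 + 12 + 9 + 13 + 8 + 11 + 8) / 16 = 163 / 16 = 10.1875
UCL = c̄ + 3√c̄ = 10.1875 + 3 × √10.1875 = 10.1875 + 3 × 3.1918 = 19.7629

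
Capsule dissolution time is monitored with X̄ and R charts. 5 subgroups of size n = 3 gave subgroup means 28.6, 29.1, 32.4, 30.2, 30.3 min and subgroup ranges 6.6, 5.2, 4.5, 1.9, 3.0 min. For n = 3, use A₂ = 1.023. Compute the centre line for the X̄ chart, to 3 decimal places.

X̄̄ = (28.6 + 29.1 + 32.4 + 30.2 + 30.3) / 5 = 150.6000 / 5 = 30.1200
CL = X̄̄ = 30.1200

30.120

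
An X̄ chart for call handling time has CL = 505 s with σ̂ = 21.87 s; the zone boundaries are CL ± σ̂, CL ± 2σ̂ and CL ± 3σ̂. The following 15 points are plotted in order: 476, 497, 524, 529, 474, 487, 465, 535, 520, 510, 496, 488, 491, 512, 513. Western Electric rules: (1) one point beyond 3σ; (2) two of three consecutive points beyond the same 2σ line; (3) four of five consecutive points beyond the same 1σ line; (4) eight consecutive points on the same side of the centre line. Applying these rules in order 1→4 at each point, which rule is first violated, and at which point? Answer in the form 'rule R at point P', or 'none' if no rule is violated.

none

Zone of each point (C = within 1σ̂, B = 1σ̂–2σ̂, A = 2σ̂–3σ̂, * = beyond 3σ̂; sign = side of CL): 1:-B, 2:-C, 3:+C, 4:+B, 5:-B, 6:-C, 7:-B, 8:+B, 9:+C, 10:+C, 11:-C, 12:-C, 13:-C, 14:+C, 15:+C
No rule fires across all 15 points.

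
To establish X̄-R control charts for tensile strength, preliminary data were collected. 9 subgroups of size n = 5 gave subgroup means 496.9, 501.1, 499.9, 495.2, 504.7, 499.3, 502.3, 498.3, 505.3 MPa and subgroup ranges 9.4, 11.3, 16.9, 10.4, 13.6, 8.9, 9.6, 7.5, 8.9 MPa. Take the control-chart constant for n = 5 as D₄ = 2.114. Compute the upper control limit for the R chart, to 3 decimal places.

22.667

R̄ = (9.4 + 11.3 + 16.9 + 10.4 + 13.6 + 8.9 + 9.6 + 7.5 + 8.9) / 9 = 96.5000 / 9 = 10.7222
UCL_R = D₄·R̄ = 2.114 × 10.7222 = 22.6668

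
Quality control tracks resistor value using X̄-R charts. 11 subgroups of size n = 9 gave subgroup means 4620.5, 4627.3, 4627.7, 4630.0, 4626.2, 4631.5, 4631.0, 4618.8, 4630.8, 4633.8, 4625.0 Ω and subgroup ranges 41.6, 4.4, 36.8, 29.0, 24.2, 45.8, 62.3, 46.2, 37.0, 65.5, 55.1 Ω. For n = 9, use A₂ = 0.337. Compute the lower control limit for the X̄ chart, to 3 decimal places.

4613.787

X̄̄ = (4620.5 + 4627.3 + 4627.7 + 4630.0 + 4626.2 + 4631.5 + 4631.0 + 4618.8 + 4630.8 + 4633.8 + 4625.0) / 11 = 50902.6000 / 11 = 4627.5091
R̄ = (41.6 + 4.4 + 36.8 + 29.0 + 24.2 + 45.8 + 62.3 + 46.2 + 37.0 + 65.5 + 55.1) / 11 = 447.9000 / 11 = 40.7182
LCL = X̄̄ − A₂·R̄ = 4627.5091 − 0.337 × 40.7182 = 4613.7871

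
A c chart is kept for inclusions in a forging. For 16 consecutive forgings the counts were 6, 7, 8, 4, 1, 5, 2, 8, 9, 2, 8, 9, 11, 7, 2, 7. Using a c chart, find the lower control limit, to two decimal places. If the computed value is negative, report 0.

0.00

c̄ = (6 + 7 + 8 + 4 + 1 + 5 + 2 + 8 + 9 + 2 + 8 + 9 + 11 + 7 + 2 + 7) / 16 = 96 / 16 = 6.0000
LCL = c̄ − 3√c̄ = 6.0000 − 3 × 2.4495 = -1.3485 → 0 (cannot be negative)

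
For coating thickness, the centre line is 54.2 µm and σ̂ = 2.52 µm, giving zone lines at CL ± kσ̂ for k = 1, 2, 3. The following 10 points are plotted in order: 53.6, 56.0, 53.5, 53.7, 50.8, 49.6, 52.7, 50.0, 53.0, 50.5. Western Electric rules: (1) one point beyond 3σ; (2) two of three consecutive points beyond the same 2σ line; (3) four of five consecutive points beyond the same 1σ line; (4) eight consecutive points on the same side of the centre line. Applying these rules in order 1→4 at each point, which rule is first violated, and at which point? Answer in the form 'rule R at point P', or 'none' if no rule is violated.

rule 4 at point 10

Zone of each point (C = within 1σ̂, B = 1σ̂–2σ̂, A = 2σ̂–3σ̂, * = beyond 3σ̂; sign = side of CL): 1:-C, 2:+C, 3:-C, 4:-C, 5:-B, 6:-B, 7:-C, 8:-B, 9:-C, 10:-B
Rule 4 (eight consecutive points on the same side of the centre line) is satisfied at point 10.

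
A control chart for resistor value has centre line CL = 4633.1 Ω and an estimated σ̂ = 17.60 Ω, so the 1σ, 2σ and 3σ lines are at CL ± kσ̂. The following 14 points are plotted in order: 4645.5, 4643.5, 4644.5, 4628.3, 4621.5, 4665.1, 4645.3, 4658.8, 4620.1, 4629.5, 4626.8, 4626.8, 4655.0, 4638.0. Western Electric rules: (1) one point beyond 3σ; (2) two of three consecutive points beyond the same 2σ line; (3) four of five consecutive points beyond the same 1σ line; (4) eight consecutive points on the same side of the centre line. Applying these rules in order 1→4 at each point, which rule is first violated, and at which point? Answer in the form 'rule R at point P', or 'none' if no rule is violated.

Zone of each point (C = within 1σ̂, B = 1σ̂–2σ̂, A = 2σ̂–3σ̂, * = beyond 3σ̂; sign = side of CL): 1:+C, 2:+C, 3:+C, 4:-C, 5:-C, 6:+B, 7:+C, 8:+B, 9:-C, 10:-C, 11:-C, 12:-C, 13:+B, 14:+C
No rule fires across all 14 points.

none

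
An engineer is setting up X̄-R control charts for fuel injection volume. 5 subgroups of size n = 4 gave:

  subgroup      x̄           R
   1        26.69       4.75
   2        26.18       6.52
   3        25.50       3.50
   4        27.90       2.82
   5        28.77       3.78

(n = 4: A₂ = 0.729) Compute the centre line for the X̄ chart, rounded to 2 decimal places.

X̄̄ = (26.69 + 26.18 + 25.50 + 27.90 + 28.77) / 5 = 135.0400 / 5 = 27.0080
CL = X̄̄ = 27.0080

27.01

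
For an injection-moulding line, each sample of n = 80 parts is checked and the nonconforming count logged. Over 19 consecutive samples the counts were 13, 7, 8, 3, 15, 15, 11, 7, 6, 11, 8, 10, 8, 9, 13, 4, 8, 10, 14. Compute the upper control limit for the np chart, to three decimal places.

18.144

p̄ = Σdᵢ / (k·n) = 180 / (19 × 80) = 0.11842
UCL = np̄ + 3·√(np̄(1−p̄)) = 9.4737 + 3 × √(9.4737×0.88158) = 9.4737 + 3 × 2.8899 = 18.1435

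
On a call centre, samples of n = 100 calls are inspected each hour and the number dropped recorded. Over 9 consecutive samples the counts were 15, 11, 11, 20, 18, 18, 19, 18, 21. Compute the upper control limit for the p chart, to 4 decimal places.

p̄ = Σdᵢ / (k·n) = 151 / (9 × 100) = 0.16778
UCL = p̄ + 3·√(p̄(1−p̄)/n) = 0.16778 + 3 × √(0.16778×0.83222/100) = 0.16778 + 3 × 0.03737 = 0.27988

0.2799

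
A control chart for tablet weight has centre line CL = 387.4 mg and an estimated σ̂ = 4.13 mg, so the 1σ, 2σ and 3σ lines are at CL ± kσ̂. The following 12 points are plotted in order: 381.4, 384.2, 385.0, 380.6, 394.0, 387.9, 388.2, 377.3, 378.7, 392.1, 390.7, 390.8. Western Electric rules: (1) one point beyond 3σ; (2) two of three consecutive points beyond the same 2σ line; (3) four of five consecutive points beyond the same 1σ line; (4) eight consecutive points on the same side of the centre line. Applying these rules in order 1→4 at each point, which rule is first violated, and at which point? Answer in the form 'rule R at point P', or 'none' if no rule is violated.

rule 2 at point 9

Zone of each point (C = within 1σ̂, B = 1σ̂–2σ̂, A = 2σ̂–3σ̂, * = beyond 3σ̂; sign = side of CL): 1:-B, 2:-C, 3:-C, 4:-B, 5:+B, 6:+C, 7:+C, 8:-A, 9:-A, 10:+B, 11:+C, 12:+C
Rule 2 (two of three consecutive points beyond the same 2σ limit) is satisfied at point 9.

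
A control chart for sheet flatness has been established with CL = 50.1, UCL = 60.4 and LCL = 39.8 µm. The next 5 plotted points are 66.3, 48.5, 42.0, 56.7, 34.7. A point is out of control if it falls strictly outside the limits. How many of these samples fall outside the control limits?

Compare each point to [39.8, 60.4]: sample 1 = 66.3 > UCL; sample 5 = 34.7 < LCL.

2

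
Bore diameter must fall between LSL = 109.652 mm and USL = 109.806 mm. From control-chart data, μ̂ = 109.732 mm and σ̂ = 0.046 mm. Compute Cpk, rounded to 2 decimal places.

Cpu = (USL − μ̂) / (3σ̂) = (109.806 − 109.732) / (3 × 0.046) = 0.5362; Cpl = (μ̂ − LSL) / (3σ̂) = (109.732 − 109.652) / (3 × 0.046) = 0.5797; Cpk = min(Cpu, Cpl) = 0.5362

0.54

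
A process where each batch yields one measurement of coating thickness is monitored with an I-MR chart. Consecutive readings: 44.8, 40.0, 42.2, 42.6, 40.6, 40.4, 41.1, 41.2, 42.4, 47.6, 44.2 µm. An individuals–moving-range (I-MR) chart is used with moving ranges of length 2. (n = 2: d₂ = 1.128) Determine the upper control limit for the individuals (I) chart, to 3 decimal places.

47.836

X̄ = (44.8 + 40.0 + 42.2 + 42.6 + 40.6 + 40.4 + 41.1 + 41.2 + 42.4 + 47.6 + 44.2) / 11 = 42.4636
Moving ranges: 4.8, 2.2, 0.4, 2.0, 0.2, 0.7, 0.1, 1.2, 5.2, 3.4; M̄R̄ = 20.2000 / 10 = 2.0200
UCL = X̄ + 3·M̄R̄/d₂ = 42.4636 + 3 × 2.0200 / 1.128 = 47.8360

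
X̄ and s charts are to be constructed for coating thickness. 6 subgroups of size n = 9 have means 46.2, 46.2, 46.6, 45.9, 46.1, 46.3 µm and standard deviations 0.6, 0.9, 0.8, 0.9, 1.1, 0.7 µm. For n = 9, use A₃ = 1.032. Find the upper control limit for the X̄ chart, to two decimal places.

47.08

X̄̄ = (46.2 + 46.2 + 46.6 + 45.9 + 46.1 + 46.3) / 6 = 46.2167
s̄ = (0.6 + 0.9 + 0.8 + 0.9 + 1.1 + 0.7) / 6 = 0.8333
UCL = X̄̄ + A₃·s̄ = 46.2167 + 1.032 × 0.8333 = 47.0767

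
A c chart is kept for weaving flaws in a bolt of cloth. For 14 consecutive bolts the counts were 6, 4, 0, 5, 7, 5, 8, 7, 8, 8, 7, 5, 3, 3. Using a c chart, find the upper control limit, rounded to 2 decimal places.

12.42

c̄ = (6 + 4 + 0 + 5 + 7 + 5 + 8 + 7 + 8 + 8 + 7 + 5 + 3 + 3) / 14 = 76 / 14 = 5.4286
UCL = c̄ + 3√c̄ = 5.4286 + 3 × √5.4286 = 5.4286 + 3 × 2.3299 = 12.4184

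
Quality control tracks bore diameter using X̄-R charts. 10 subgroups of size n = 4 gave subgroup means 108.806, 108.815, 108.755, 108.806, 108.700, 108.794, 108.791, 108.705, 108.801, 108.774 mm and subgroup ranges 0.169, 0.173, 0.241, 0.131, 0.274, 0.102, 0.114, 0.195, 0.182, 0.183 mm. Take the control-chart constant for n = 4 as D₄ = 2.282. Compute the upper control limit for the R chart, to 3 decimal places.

0.403

R̄ = (0.169 + 0.173 + 0.241 + 0.131 + 0.274 + 0.102 + 0.114 + 0.195 + 0.182 + 0.183) / 10 = 1.7640 / 10 = 0.1764
UCL_R = D₄·R̄ = 2.282 × 0.1764 = 0.4025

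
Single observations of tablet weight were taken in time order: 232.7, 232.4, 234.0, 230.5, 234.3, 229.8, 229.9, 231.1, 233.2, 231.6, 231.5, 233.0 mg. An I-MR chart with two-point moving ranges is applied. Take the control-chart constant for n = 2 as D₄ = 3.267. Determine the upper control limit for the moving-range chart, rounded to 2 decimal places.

Moving ranges: 0.3, 1.6, 3.5, 3.8, 4.5, 0.1, 1.2, 2.1, 1.6, 0.1, 1.5; M̄R̄ = 20.3000 / 11 = 1.8455
UCL_MR = D₄·M̄R̄ = 3.267 × 1.8455 = 6.0291

6.03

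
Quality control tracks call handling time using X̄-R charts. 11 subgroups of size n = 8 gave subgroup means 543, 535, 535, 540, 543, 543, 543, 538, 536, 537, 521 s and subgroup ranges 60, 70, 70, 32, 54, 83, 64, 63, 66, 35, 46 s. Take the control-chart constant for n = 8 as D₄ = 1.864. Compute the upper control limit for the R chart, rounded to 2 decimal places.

R̄ = (60 + 70 + 70 + 32 + 54 + 83 + 64 + 63 + 66 + 35 + 46) / 11 = 643.0000 / 11 = 58.4545
UCL_R = D₄·R̄ = 1.864 × 58.4545 = 108.9593

108.96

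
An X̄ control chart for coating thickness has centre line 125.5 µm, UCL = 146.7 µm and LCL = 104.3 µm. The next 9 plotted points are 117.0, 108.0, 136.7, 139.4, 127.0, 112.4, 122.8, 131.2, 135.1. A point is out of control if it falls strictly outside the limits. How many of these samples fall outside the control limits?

All 9 points lie within [104.3, 146.7].

0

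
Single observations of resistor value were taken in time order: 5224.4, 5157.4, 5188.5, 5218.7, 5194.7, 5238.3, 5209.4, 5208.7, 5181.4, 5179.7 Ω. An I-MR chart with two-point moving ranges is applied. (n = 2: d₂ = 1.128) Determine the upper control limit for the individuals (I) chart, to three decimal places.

5275.327

X̄ = (5224.4 + 5157.4 + 5188.5 + 5218.7 + 5194.7 + 5238.3 + 5209.4 + 5208.7 + 5181.4 + 5179.7) / 10 = 5200.1200
Moving ranges: 67.0, 31.1, 30.2, 24.0, 43.6, 28.9, 0.7, 27.3, 1.7; M̄R̄ = 254.5000 / 9 = 28.2778
UCL = X̄ + 3·M̄R̄/d₂ = 5200.1200 + 3 × 28.2778 / 1.128 = 5275.3269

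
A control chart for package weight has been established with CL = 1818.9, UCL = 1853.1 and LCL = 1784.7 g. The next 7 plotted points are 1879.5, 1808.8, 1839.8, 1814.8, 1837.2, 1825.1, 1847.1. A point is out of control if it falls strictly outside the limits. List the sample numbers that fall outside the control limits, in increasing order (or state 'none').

1

Compare each point to [1784.7, 1853.1]: sample 1 = 1879.5 > UCL.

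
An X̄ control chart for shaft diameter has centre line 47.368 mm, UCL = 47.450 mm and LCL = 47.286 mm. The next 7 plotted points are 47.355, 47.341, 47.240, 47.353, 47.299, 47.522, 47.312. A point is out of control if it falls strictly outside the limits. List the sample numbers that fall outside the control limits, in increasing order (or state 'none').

3, 6

Compare each point to [47.286, 47.450]: sample 3 = 47.240 < LCL; sample 6 = 47.522 > UCL.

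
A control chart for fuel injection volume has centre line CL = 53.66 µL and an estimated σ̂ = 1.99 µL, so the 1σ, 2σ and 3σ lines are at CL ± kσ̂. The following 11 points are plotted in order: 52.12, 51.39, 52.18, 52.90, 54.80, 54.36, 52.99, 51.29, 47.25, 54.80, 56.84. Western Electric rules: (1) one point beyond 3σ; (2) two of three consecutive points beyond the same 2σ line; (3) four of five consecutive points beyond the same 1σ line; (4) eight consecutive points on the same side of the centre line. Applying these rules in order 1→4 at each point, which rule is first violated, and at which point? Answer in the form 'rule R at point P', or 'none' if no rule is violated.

rule 1 at point 9

Zone of each point (C = within 1σ̂, B = 1σ̂–2σ̂, A = 2σ̂–3σ̂, * = beyond 3σ̂; sign = side of CL): 1:-C, 2:-B, 3:-C, 4:-C, 5:+C, 6:+C, 7:-C, 8:-B, 9:-*, 10:+C, 11:+B
Rule 1 (one point beyond the 3σ limits) is satisfied at point 9.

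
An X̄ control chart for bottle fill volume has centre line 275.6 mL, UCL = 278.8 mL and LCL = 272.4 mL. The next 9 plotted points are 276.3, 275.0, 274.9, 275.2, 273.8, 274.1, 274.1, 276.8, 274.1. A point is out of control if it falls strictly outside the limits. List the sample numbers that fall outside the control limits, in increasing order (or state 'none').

All 9 points lie within [272.4, 278.8].

none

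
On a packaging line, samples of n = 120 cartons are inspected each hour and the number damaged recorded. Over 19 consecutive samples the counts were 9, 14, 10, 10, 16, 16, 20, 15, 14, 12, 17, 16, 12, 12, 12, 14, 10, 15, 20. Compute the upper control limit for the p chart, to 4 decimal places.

0.2034

p̄ = Σdᵢ / (k·n) = 264 / (19 × 120) = 0.11579
UCL = p̄ + 3·√(p̄(1−p̄)/n) = 0.11579 + 3 × √(0.11579×0.88421/120) = 0.11579 + 3 × 0.02921 = 0.20342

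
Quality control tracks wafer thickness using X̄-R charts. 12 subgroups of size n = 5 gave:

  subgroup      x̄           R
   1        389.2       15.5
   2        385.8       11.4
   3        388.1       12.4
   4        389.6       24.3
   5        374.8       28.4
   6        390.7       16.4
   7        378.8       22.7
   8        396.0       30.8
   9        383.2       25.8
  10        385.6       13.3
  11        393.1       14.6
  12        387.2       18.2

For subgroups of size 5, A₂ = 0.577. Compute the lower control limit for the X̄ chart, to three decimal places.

X̄̄ = (389.2 + 385.8 + 388.1 + 389.6 + 374.8 + 390.7 + 378.8 + 396.0 + 383.2 + 385.6 + 393.1 + 387.2) / 12 = 4642.1000 / 12 = 386.8417
R̄ = (15.5 + 11.4 + 12.4 + 24.3 + 28.4 + 16.4 + 22.7 + 30.8 + 25.8 + 13.3 + 14.6 + 18.2) / 12 = 233.8000 / 12 = 19.4833
LCL = X̄̄ − A₂·R̄ = 386.8417 − 0.577 × 19.4833 = 375.5998

375.600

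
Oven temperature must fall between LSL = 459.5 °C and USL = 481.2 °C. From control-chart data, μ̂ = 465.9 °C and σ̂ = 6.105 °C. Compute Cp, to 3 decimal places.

Cp = (USL − LSL) / (6σ̂) = (481.2 − 459.5) / (6 × 6.105) = 21.7000 / 36.6300 = 0.5924

0.592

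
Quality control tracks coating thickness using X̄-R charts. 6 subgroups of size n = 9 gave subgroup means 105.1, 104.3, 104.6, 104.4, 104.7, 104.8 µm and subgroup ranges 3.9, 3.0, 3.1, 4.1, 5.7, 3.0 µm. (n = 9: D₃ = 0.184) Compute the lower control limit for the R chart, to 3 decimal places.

R̄ = (3.9 + 3.0 + 3.1 + 4.1 + 5.7 + 3.0) / 6 = 22.8000 / 6 = 3.8000
LCL_R = D₃·R̄ = 0.184 × 3.8000 = 0.6992

0.699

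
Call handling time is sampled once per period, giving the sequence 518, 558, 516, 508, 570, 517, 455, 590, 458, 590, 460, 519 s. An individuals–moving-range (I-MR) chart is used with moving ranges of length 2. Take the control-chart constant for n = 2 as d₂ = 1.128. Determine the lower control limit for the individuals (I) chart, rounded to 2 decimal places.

X̄ = (518 + 558 + 516 + 508 + 570 + 517 + 455 + 590 + 458 + 590 + 460 + 519) / 12 = 521.5833
Moving ranges: 40, 42, 8, 62, 53, 62, 135, 132, 132, 130, 59; M̄R̄ = 855.0000 / 11 = 77.7273
LCL = X̄ − 3·M̄R̄/d₂ = 521.5833 − 3 × 77.7273 / 1.128 = 314.8619

314.86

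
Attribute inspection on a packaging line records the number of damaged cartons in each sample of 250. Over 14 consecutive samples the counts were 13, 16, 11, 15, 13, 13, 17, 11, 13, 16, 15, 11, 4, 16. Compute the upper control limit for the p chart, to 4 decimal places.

0.0949

p̄ = Σdᵢ / (k·n) = 184 / (14 × 250) = 0.05257
UCL = p̄ + 3·√(p̄(1−p̄)/n) = 0.05257 + 3 × √(0.05257×0.94743/250) = 0.05257 + 3 × 0.01411 = 0.09492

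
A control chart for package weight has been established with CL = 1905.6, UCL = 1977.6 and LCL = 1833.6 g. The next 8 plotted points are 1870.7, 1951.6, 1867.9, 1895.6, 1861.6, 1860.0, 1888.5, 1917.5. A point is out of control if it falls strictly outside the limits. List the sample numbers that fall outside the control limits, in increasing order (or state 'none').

none

All 8 points lie within [1833.6, 1977.6].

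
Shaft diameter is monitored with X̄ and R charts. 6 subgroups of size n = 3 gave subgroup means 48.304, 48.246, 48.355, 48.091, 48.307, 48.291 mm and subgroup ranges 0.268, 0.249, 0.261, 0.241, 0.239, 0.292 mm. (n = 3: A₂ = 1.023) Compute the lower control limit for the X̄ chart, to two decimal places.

X̄̄ = (48.304 + 48.246 + 48.355 + 48.091 + 48.307 + 48.291) / 6 = 289.5940 / 6 = 48.2657
R̄ = (0.268 + 0.249 + 0.261 + 0.241 + 0.239 + 0.292) / 6 = 1.5500 / 6 = 0.2583
LCL = X̄̄ − A₂·R̄ = 48.2657 − 1.023 × 0.2583 = 48.0014

48.00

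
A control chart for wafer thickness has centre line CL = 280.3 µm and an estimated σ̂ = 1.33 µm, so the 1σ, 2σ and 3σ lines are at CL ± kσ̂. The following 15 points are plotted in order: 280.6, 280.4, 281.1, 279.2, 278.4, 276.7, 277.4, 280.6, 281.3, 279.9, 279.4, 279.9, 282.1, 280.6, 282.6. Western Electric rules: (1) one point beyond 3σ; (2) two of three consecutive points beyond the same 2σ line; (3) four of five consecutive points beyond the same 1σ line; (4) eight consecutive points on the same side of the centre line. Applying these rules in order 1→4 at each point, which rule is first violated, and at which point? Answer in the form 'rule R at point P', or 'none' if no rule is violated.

Zone of each point (C = within 1σ̂, B = 1σ̂–2σ̂, A = 2σ̂–3σ̂, * = beyond 3σ̂; sign = side of CL): 1:+C, 2:+C, 3:+C, 4:-C, 5:-B, 6:-A, 7:-A, 8:+C, 9:+C, 10:-C, 11:-C, 12:-C, 13:+B, 14:+C, 15:+B
Rule 2 (two of three consecutive points beyond the same 2σ limit) is satisfied at point 7.

rule 2 at point 7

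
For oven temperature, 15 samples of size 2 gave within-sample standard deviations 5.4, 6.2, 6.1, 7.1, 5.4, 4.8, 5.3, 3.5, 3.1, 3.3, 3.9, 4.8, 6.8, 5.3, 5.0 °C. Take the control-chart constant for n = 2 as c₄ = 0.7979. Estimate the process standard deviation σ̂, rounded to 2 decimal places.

6.35

s̄ = (5.4 + 6.2 + 6.1 + 7.1 + 5.4 + 4.8 + 5.3 + 3.5 + 3.1 + 3.3 + 3.9 + 4.8 + 6.8 + 5.3 + 5.0) / 15 = 5.0667
σ̂ = s̄ / c₄ = 5.0667 / 0.7979 = 6.3500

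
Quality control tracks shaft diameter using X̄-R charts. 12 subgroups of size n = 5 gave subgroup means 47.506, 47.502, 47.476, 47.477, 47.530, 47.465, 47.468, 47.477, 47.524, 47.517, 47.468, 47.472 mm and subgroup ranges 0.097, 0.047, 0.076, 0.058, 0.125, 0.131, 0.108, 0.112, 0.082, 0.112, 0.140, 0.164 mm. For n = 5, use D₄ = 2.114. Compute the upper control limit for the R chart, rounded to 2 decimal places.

R̄ = (0.097 + 0.047 + 0.076 + 0.058 + 0.125 + 0.131 + 0.108 + 0.112 + 0.082 + 0.112 + 0.140 + 0.164) / 12 = 1.2520 / 12 = 0.1043
UCL_R = D₄·R̄ = 2.114 × 0.1043 = 0.2206

0.22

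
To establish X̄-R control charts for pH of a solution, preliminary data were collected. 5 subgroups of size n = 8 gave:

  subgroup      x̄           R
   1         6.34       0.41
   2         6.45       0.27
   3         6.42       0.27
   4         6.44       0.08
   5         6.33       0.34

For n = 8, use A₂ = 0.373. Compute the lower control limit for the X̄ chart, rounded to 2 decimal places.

X̄̄ = (6.34 + 6.45 + 6.42 + 6.44 + 6.33) / 5 = 31.9800 / 5 = 6.3960
R̄ = (0.41 + 0.27 + 0.27 + 0.08 + 0.34) / 5 = 1.3700 / 5 = 0.2740
LCL = X̄̄ − A₂·R̄ = 6.3960 − 0.373 × 0.2740 = 6.2938

6.29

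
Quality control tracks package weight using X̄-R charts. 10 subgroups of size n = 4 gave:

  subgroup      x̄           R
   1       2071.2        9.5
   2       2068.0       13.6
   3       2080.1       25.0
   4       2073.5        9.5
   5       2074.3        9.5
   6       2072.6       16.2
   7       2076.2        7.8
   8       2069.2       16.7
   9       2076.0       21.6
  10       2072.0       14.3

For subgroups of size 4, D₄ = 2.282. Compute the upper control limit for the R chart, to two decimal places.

32.79

R̄ = (9.5 + 13.6 + 25.0 + 9.5 + 9.5 + 16.2 + 7.8 + 16.7 + 21.6 + 14.3) / 10 = 143.7000 / 10 = 14.3700
UCL_R = D₄·R̄ = 2.282 × 14.3700 = 32.7923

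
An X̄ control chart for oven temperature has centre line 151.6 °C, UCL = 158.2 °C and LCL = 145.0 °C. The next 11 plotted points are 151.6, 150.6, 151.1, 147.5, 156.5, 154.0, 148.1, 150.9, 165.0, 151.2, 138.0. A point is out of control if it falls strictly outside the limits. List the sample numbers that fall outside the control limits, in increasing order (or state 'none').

9, 11

Compare each point to [145.0, 158.2]: sample 9 = 165.0 > UCL; sample 11 = 138.0 < LCL.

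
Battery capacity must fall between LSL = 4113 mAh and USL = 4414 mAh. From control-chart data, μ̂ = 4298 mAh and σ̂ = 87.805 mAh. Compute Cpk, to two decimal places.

Cpu = (USL − μ̂) / (3σ̂) = (4414 − 4298) / (3 × 87.805) = 0.4404; Cpl = (μ̂ − LSL) / (3σ̂) = (4298 − 4113) / (3 × 87.805) = 0.7023; Cpk = min(Cpu, Cpl) = 0.4404

0.44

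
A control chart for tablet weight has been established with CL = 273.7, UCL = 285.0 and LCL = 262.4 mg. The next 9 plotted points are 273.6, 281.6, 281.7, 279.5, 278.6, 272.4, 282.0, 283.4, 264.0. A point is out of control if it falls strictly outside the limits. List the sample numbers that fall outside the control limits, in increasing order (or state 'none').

All 9 points lie within [262.4, 285.0].

none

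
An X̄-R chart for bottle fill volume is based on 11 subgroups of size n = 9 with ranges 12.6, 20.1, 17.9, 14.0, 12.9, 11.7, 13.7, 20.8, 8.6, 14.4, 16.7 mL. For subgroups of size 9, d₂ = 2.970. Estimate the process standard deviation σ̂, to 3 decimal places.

R̄ = (12.6 + 20.1 + 17.9 + 14.0 + 12.9 + 11.7 + 13.7 + 20.8 + 8.6 + 14.4 + 16.7) / 11 = 14.8545
σ̂ = R̄ / d₂ = 14.8545 / 2.970 = 5.0015

5.002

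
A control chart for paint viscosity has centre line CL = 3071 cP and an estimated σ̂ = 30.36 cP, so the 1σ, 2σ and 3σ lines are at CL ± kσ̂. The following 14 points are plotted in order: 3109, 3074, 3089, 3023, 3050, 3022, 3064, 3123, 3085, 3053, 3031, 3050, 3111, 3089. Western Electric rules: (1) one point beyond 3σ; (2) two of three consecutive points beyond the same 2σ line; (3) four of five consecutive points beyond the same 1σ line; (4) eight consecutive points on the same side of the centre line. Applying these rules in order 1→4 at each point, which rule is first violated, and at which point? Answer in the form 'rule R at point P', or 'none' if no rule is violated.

none

Zone of each point (C = within 1σ̂, B = 1σ̂–2σ̂, A = 2σ̂–3σ̂, * = beyond 3σ̂; sign = side of CL): 1:+B, 2:+C, 3:+C, 4:-B, 5:-C, 6:-B, 7:-C, 8:+B, 9:+C, 10:-C, 11:-B, 12:-C, 13:+B, 14:+C
No rule fires across all 14 points.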